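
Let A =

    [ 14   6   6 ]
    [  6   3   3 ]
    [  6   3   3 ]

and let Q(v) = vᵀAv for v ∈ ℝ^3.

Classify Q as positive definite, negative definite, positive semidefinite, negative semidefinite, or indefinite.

Row-reducing A symmetrically gives the diagonal entries 14, 3/7, 0.
Counting signs: 2 positive, 1 zero.
Hence Q is positive semidefinite.

positive semidefinite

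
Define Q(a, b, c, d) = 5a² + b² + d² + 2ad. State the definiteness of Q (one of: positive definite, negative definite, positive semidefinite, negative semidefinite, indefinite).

positive semidefinite

Write A = [[5, 0, 0, 1], [0, 1, 0, 0], [0, 0, 0, 0], [1, 0, 0, 1]].
Applying the same elementary operations to the rows and columns of A produces a congruent diagonal matrix with entries 5, 1, 0, 4/5.
Counting signs: 3 positive, 1 zero.
Hence Q is positive semidefinite.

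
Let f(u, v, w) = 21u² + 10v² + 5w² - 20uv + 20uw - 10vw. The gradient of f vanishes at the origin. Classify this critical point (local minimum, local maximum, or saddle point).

The Hessian at the origin is H = [[42, -20, 20], [-20, 20, -10], [20, -10, 10]].
An LDLᵀ factorisation of H has diagonal entries 42, 220/21, 5/11.
That gives 3 positive pivots.
H is positive definite, so the origin is a strict local minimum.

local minimum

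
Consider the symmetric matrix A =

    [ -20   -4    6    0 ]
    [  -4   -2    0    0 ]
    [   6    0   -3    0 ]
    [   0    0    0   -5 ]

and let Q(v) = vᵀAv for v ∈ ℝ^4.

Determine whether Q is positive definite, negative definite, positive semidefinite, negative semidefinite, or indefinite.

negative semidefinite

Congruent diagonalization of A (simultaneous row and column reduction) yields pivots -20, -6/5, 0, -5.
Counting signs: 3 negative, 1 zero.
Hence Q is negative semidefinite.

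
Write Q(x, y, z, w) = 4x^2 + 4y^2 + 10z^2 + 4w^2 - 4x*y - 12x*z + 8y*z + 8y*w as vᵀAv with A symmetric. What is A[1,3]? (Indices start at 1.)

The coefficient of x·z in Q is -12. For a symmetric A this equals A[1,3] + A[3,1] = 2·A[1,3].
So A[1,3] = -12/2 = -6.

-6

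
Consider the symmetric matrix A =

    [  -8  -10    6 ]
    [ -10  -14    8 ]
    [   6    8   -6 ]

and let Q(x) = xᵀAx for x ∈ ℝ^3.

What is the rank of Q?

3

Row-reducing A symmetrically gives the diagonal entries -8, -3/2, -4/3.
So there are 3 negative pivots.
The rank is the number of nonzero pivots: 3.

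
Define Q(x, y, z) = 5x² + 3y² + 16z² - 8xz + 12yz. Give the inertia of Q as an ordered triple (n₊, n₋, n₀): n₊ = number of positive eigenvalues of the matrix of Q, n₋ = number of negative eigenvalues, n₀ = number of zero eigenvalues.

Write A = [[5, 0, -4], [0, 3, 6], [-4, 6, 16]].
Applying the same elementary operations to the rows and columns of A produces a congruent diagonal matrix with entries 5, 3, 4/5.
Counting signs: 3 positive.

(3, 0, 0)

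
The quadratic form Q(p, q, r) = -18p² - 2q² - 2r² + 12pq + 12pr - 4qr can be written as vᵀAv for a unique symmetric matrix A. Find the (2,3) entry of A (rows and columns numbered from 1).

The coefficient of q·r in Q is -4. For a symmetric A this equals A[2,3] + A[3,2] = 2·A[2,3].
So A[2,3] = -4/2 = -2.

-2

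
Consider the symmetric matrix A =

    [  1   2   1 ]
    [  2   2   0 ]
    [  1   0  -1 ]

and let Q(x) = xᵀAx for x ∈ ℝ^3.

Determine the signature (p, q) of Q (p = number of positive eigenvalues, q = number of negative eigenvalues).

(1, 1)

Congruent diagonalization of A (simultaneous row and column reduction) yields pivots 1, -2, 0.
That gives 1 positive, 1 negative, 1 zero pivots.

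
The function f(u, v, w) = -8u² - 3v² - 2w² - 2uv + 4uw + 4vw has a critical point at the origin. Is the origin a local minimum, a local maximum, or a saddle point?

local maximum

The Hessian at the origin is H = [[-16, -2, 4], [-2, -6, 4], [4, 4, -4]].
Applying the same elementary operations to the rows and columns of H produces a congruent diagonal matrix with entries -16, -23/4, -20/23.
Counting signs: 3 negative.
H is negative definite, so the origin is a strict local maximum.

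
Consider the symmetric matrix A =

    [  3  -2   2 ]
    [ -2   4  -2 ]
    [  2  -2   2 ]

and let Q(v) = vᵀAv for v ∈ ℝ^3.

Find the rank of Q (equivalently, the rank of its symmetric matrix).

Symmetric row and column elimination reduces A to a congruent diagonal form with pivots 3, 8/3, 1/2.
That gives 3 positive pivots.
The rank is the number of nonzero pivots: 3.

3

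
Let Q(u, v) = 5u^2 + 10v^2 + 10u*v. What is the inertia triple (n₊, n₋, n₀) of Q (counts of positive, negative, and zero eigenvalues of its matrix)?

The symmetric matrix is A = [[5, 5], [5, 10]].
Symmetric row and column elimination reduces A to a congruent diagonal form with pivots 5, 5.
That gives 2 positive pivots.

(2, 0, 0)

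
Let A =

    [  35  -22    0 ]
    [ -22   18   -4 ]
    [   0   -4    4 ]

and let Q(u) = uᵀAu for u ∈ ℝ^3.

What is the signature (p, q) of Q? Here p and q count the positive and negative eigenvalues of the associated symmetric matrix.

(3, 0)

An LDLᵀ factorisation of A has diagonal entries 35, 146/35, 12/73.
Counting signs: 3 positive.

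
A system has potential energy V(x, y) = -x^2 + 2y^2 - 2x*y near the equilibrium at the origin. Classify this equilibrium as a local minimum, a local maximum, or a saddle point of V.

The Hessian at the origin is H = [[-2, -2], [-2, 4]].
det H = -2·4 − (-2)² = -12 < 0, so H is indefinite.
Therefore the origin is a saddle point.

saddle point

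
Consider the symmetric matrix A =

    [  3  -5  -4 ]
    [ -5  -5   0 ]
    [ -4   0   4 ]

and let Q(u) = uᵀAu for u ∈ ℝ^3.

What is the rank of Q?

3

An LDLᵀ factorisation of A has diagonal entries 3, -40/3, 2.
So there are 2 positive, 1 negative pivots.
The rank is the number of nonzero pivots: 3.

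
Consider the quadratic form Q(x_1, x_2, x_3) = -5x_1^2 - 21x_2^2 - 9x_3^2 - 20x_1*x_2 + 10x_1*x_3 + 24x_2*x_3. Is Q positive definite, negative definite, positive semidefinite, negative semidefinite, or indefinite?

negative semidefinite

The symmetric matrix is A = [[-5, -10, 5], [-10, -21, 12], [5, 12, -9]].
Row-reducing A symmetrically gives the diagonal entries -5, -1, 0.
Counting signs: 2 negative, 1 zero.
Hence Q is negative semidefinite.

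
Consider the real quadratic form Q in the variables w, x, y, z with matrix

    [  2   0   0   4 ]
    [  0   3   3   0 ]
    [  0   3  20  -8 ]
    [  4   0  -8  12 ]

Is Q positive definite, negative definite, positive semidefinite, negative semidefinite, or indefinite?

positive definite

Row-reducing A symmetrically gives the diagonal entries 2, 3, 17, 4/17.
Counting signs: 4 positive.
Hence Q is positive definite.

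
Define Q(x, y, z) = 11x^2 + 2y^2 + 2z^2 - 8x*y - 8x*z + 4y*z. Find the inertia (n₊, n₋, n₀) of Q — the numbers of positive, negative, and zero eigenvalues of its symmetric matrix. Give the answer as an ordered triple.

The symmetric matrix is A = [[11, -4, -4], [-4, 2, 2], [-4, 2, 2]].
Applying the same elementary operations to the rows and columns of A produces a congruent diagonal matrix with entries 11, 6/11, 0.
Counting signs: 2 positive, 1 zero.

(2, 0, 1)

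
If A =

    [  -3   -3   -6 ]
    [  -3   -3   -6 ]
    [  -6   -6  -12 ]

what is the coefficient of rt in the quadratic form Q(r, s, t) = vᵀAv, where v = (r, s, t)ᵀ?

The coefficient of rt is A[1,3] + A[3,1] = 2·(-6) = -12.

-12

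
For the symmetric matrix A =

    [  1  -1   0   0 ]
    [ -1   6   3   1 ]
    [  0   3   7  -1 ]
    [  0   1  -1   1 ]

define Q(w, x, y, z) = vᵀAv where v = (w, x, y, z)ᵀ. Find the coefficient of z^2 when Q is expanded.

The coefficient of z^2 is the diagonal entry A[4,4] = 1.

1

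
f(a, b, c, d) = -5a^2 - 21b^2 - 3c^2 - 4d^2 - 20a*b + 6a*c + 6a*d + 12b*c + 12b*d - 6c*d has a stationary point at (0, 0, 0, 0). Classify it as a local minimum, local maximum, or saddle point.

The Hessian at the origin is H = [[-10, -20, 6, 6], [-20, -42, 12, 12], [6, 12, -6, -6], [6, 12, -6, -8]].
Row-reducing H symmetrically gives the diagonal entries -10, -2, -12/5, -2.
Counting signs: 4 negative.
H is negative definite, so the origin is a strict local maximum.

local maximum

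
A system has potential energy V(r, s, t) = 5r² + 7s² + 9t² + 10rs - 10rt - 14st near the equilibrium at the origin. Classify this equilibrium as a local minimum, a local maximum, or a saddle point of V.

The Hessian at the origin is H = [[10, 10, -10], [10, 14, -14], [-10, -14, 18]].
Symmetric row and column elimination reduces H to a congruent diagonal form with pivots 10, 4, 4.
Counting signs: 3 positive.
H is positive definite, so the origin is a strict local minimum.

local minimum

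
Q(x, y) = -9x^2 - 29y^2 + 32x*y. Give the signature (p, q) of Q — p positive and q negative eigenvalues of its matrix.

(0, 2)

Write A = [[-9, 16], [16, -29]].
An LDLᵀ factorisation of A has diagonal entries -9, -5/9.
That gives 2 negative pivots.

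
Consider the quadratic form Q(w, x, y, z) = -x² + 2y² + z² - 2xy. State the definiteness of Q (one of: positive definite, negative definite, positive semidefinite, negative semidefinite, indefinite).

indefinite

The symmetric matrix is A = [[0, 0, 0, 0], [0, -1, -1, 0], [0, -1, 2, 0], [0, 0, 0, 1]].
Symmetric row and column elimination reduces A to a congruent diagonal form with pivots 0, -1, 3, 1.
That gives 2 positive, 1 negative, 1 zero pivots.
Hence Q is indefinite.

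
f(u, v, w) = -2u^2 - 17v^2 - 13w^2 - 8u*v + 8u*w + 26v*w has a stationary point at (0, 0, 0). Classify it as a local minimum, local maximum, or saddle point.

local maximum

The Hessian at the origin is H = [[-4, -8, 8], [-8, -34, 26], [8, 26, -26]].
Symmetric row and column elimination reduces H to a congruent diagonal form with pivots -4, -18, -40/9.
Counting signs: 3 negative.
H is negative definite, so the origin is a strict local maximum.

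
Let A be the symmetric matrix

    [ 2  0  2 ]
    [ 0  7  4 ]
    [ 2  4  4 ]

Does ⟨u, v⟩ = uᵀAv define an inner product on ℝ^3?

An LDLᵀ factorisation of A has diagonal entries 2, 7, -2/7.
That gives 2 positive, 1 negative pivots.
Hence Q is indefinite.
⟨·,·⟩ is an inner product exactly when A is positive definite.

no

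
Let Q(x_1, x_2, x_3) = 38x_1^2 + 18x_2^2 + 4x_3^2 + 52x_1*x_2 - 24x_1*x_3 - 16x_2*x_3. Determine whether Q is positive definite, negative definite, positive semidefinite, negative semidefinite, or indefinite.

positive semidefinite

The symmetric matrix is A = [[38, 26, -12], [26, 18, -8], [-12, -8, 4]].
Row-reducing A symmetrically gives the diagonal entries 38, 4/19, 0.
So there are 2 positive, 1 zero pivots.
Hence Q is positive semidefinite.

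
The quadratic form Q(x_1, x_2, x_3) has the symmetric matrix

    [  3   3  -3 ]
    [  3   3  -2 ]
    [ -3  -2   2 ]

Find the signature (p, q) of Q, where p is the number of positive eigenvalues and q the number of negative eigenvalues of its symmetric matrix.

By Sylvester's law of inertia any congruent diagonalization of A has 2 positive, 1 negative and 0 zero entries.

(2, 1)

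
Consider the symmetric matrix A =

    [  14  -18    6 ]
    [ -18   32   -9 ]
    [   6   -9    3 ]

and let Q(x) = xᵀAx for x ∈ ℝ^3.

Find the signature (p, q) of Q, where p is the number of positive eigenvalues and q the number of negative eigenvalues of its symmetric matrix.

(3, 0)

Symmetric row and column elimination reduces A to a congruent diagonal form with pivots 14, 62/7, 15/62.
So there are 3 positive pivots.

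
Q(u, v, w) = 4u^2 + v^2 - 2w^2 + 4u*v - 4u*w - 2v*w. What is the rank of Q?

Write A = [[4, 2, -2], [2, 1, -1], [-2, -1, -2]].
Applying the same elementary operations to the rows and columns of A produces a congruent diagonal matrix with entries 4, 0, -3.
So there are 1 positive, 1 negative, 1 zero pivots.
The rank is the number of nonzero pivots: 2.

2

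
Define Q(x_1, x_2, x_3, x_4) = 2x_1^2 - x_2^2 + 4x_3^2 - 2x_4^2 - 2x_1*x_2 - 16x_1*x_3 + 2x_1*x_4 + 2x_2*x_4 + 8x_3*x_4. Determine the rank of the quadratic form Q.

4

Write A = [[2, -1, -8, 1], [-1, -1, 0, 1], [-8, 0, 4, 4], [1, 1, 4, -2]].
Row-reducing A symmetrically gives the diagonal entries 2, -3/2, -52/3, -1/13.
Counting signs: 1 positive, 3 negative.
The rank is the number of nonzero pivots: 4.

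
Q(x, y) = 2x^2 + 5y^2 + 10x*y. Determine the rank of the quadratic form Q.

Write A = [[2, 5], [5, 5]].
Applying the same elementary operations to the rows and columns of A produces a congruent diagonal matrix with entries 2, -15/2.
Counting signs: 1 positive, 1 negative.
The rank is the number of nonzero pivots: 2.

2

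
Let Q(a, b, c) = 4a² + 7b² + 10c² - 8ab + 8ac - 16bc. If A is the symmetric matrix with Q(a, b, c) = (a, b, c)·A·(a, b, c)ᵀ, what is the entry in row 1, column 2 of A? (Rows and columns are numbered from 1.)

The coefficient of a·b in Q is -8. For a symmetric A this equals A[1,2] + A[2,1] = 2·A[1,2].
So A[1,2] = -8/2 = -4.

-4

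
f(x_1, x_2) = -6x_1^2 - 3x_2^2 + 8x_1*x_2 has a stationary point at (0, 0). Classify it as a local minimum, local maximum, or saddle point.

local maximum

The Hessian at the origin is H = [[-12, 8], [8, -6]].
det H = -12·-6 − (8)² = 8 > 0 and H[1,1] = -12 < 0, so H is negative definite.
Therefore the origin is a local maximum.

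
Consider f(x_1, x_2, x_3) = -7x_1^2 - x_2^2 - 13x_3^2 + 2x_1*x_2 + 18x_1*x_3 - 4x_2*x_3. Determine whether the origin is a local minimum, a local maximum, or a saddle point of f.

The Hessian at the origin is H = [[-14, 2, 18], [2, -2, -4], [18, -4, -26]].
Applying the same elementary operations to the rows and columns of H produces a congruent diagonal matrix with entries -14, -12/7, -5/3.
Counting signs: 3 negative.
H is negative definite, so the origin is a strict local maximum.

local maximum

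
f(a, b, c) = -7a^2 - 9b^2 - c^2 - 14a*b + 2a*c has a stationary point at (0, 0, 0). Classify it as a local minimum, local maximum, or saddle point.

The Hessian at the origin is H = [[-14, -14, 2], [-14, -18, 0], [2, 0, -2]].
Symmetric row and column elimination reduces H to a congruent diagonal form with pivots -14, -4, -5/7.
So there are 3 negative pivots.
H is negative definite, so the origin is a strict local maximum.

local maximum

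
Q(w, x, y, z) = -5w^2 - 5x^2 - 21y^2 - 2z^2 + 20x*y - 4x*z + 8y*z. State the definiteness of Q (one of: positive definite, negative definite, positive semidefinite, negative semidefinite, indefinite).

negative definite

The symmetric matrix of Q is A = [[-5, 0, 0, 0], [0, -5, 10, -2], [0, 10, -21, 4], [0, -2, 4, -2]].
Leading principal minors: Δ_1 = -5, Δ_2 = 25, Δ_3 = -25, Δ_4 = 30.
The signs alternate starting with Δ_1 < 0, so by Sylvester's criterion Q is negative definite.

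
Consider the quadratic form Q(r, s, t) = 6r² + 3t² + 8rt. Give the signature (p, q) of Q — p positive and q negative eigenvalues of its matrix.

The symmetric matrix is A = [[6, 0, 4], [0, 0, 0], [4, 0, 3]].
Row-reducing A symmetrically gives the diagonal entries 6, 0, 1/3.
So there are 2 positive, 1 zero pivots.

(2, 0)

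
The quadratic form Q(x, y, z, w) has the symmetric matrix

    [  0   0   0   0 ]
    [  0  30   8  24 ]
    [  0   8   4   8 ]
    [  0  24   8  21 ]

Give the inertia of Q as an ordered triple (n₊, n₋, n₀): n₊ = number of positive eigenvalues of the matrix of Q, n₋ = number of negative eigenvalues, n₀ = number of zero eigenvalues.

Symmetric row and column elimination reduces A to a congruent diagonal form with pivots 0, 30, 28/15, 3/7.
That gives 3 positive, 1 zero pivots.

(3, 0, 1)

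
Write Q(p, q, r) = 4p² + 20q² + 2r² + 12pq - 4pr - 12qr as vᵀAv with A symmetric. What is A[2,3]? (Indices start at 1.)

-6

The coefficient of q·r in Q is -12. For a symmetric A this equals A[2,3] + A[3,2] = 2·A[2,3].
So A[2,3] = -12/2 = -6.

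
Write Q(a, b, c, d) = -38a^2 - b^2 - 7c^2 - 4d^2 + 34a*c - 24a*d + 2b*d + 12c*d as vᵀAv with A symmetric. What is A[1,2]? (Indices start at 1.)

The coefficient of a·b in Q is 0. For a symmetric A this equals A[1,2] + A[2,1] = 2·A[1,2].
So A[1,2] = 0/2 = 0.

0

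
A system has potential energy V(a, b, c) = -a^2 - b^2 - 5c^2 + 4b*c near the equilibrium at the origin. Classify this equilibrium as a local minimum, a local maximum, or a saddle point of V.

The Hessian at the origin is H = [[-2, 0, 0], [0, -2, 4], [0, 4, -10]].
Row-reducing H symmetrically gives the diagonal entries -2, -2, -2.
So there are 3 negative pivots.
H is negative definite, so the origin is a strict local maximum.

local maximum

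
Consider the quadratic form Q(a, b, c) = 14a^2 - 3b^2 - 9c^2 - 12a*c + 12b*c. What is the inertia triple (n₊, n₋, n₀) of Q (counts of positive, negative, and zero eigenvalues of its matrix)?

(2, 1, 0)

The symmetric matrix is A = [[14, 0, -6], [0, -3, 6], [-6, 6, -9]].
Applying the same elementary operations to the rows and columns of A produces a congruent diagonal matrix with entries 14, -3, 3/7.
Counting signs: 2 positive, 1 negative.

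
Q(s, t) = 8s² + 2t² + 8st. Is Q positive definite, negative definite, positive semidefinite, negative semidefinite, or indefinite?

The associated matrix is A = [[8, 4], [4, 2]].
Applying the same elementary operations to the rows and columns of A produces a congruent diagonal matrix with entries 8, 0.
So there are 1 positive, 1 zero pivots.
Hence Q is positive semidefinite.

positive semidefinite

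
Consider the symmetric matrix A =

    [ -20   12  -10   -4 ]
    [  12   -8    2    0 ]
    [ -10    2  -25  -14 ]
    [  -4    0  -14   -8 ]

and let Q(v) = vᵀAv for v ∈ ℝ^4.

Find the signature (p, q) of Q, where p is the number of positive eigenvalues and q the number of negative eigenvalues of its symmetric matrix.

(0, 2)

Symmetric row and column elimination reduces A to a congruent diagonal form with pivots -20, -4/5, 0, 0.
So there are 2 negative, 2 zero pivots.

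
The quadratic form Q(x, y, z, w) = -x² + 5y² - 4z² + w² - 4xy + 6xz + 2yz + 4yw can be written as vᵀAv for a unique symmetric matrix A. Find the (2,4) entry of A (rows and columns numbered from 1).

The coefficient of y·w in Q is 4. For a symmetric A this equals A[2,4] + A[4,2] = 2·A[2,4].
So A[2,4] = 4/2 = 2.

2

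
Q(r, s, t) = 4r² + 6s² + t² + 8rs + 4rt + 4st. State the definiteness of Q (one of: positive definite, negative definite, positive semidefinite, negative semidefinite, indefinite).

The symmetric matrix is A = [[4, 4, 2], [4, 6, 2], [2, 2, 1]].
Congruent diagonalization of A (simultaneous row and column reduction) yields pivots 4, 2, 0.
That gives 2 positive, 1 zero pivots.
Hence Q is positive semidefinite.

positive semidefinite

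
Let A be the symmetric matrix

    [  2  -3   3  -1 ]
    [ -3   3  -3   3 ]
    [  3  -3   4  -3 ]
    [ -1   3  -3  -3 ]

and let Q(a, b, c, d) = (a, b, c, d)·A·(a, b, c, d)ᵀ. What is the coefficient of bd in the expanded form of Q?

The coefficient of bd is A[2,4] + A[4,2] = 2·3 = 6.

6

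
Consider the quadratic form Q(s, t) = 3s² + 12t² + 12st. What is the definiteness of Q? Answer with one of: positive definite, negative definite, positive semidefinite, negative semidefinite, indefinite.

The symmetric matrix is A = [[3, 6], [6, 12]].
Symmetric row and column elimination reduces A to a congruent diagonal form with pivots 3, 0.
Counting signs: 1 positive, 1 zero.
Hence Q is positive semidefinite.

positive semidefinite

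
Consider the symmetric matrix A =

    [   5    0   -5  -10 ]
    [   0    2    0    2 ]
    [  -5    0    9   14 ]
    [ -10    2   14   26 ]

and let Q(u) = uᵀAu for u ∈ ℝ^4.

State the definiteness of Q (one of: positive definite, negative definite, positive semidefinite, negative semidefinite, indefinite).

Congruent diagonalization of A (simultaneous row and column reduction) yields pivots 5, 2, 4, 0.
Counting signs: 3 positive, 1 zero.
Hence Q is positive semidefinite.

positive semidefinite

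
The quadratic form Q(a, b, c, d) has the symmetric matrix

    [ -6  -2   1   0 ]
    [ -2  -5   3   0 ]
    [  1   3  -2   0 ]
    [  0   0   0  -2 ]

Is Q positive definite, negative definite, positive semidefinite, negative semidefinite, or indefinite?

negative definite

Row-reducing A symmetrically gives the diagonal entries -6, -13/3, -5/26, -2.
So there are 4 negative pivots.
Hence Q is negative definite.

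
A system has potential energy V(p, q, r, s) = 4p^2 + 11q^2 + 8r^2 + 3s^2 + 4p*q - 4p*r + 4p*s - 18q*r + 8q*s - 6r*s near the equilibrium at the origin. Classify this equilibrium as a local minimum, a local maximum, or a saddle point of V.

local minimum

The Hessian at the origin is H = [[8, 4, -4, 4], [4, 22, -18, 8], [-4, -18, 16, -6], [4, 8, -6, 6]].
Symmetric row and column elimination reduces H to a congruent diagonal form with pivots 8, 20, 6/5, 5/3.
That gives 4 positive pivots.
H is positive definite, so the origin is a strict local minimum.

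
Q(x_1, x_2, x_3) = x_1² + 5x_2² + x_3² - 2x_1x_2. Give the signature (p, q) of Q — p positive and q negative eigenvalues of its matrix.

(3, 0)

The symmetric matrix is A = [[1, -1, 0], [-1, 5, 0], [0, 0, 1]].
Row-reducing A symmetrically gives the diagonal entries 1, 4, 1.
Counting signs: 3 positive.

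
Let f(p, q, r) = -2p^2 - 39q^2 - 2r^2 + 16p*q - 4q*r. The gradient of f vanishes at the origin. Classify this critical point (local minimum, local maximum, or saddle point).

The Hessian at the origin is H = [[-4, 16, 0], [16, -78, -4], [0, -4, -4]].
Congruent diagonalization of H (simultaneous row and column reduction) yields pivots -4, -14, -20/7.
So there are 3 negative pivots.
H is negative definite, so the origin is a strict local maximum.

local maximum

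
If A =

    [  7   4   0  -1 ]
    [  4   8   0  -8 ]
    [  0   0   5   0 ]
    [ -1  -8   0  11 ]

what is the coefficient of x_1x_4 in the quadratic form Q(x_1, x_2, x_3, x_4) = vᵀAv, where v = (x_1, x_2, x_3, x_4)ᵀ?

-2

The coefficient of x_1x_4 is A[1,4] + A[4,1] = 2·(-1) = -2.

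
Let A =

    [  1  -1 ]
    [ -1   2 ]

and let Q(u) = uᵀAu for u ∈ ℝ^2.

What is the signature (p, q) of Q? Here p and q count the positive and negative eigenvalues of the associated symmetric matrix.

(2, 0)

Row-reducing A symmetrically gives the diagonal entries 1, 1.
Counting signs: 2 positive.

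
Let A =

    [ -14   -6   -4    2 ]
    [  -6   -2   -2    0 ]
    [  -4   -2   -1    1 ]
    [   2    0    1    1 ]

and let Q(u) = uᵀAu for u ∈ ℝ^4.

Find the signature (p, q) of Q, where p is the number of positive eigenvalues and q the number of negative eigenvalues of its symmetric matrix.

Congruent diagonalization of A (simultaneous row and column reduction) yields pivots -14, 4/7, 0, 0.
Counting signs: 1 positive, 1 negative, 2 zero.

(1, 1)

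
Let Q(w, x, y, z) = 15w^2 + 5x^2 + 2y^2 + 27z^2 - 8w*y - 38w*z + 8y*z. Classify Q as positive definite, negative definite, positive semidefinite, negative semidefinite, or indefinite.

The symmetric matrix is A = [[15, 0, -4, -19], [0, 5, 0, 0], [-4, 0, 2, 4], [-19, 0, 4, 27]].
Congruent diagonalization of A (simultaneous row and column reduction) yields pivots 15, 5, 14/15, 12/7.
Counting signs: 4 positive.
Hence Q is positive definite.

positive definite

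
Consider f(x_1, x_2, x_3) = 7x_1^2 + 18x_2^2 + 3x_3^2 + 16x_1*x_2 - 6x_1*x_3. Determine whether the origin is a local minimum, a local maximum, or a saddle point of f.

local minimum

The Hessian at the origin is H = [[14, 16, -6], [16, 36, 0], [-6, 0, 6]].
Symmetric row and column elimination reduces H to a congruent diagonal form with pivots 14, 124/7, 24/31.
Counting signs: 3 positive.
H is positive definite, so the origin is a strict local minimum.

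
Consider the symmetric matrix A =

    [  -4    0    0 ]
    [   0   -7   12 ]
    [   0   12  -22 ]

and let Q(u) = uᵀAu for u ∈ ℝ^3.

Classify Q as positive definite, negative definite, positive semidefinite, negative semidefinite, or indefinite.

negative definite

Leading principal minors: Δ_1 = -4, Δ_2 = 28, Δ_3 = -40.
The signs alternate starting with Δ_1 < 0, so by Sylvester's criterion Q is negative definite.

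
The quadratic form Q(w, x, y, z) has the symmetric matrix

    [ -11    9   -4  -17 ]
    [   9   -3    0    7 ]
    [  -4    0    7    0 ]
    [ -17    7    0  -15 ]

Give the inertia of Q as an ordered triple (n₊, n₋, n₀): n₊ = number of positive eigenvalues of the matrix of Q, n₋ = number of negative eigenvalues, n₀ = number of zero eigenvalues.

(3, 1, 0)

An LDLᵀ factorisation of A has diagonal entries -11, 48/11, 6, 1/6.
So there are 3 positive, 1 negative pivots.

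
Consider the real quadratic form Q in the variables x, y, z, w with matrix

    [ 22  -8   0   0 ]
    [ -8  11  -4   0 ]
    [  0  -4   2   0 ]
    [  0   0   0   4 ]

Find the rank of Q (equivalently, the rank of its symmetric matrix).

Applying the same elementary operations to the rows and columns of A produces a congruent diagonal matrix with entries 22, 89/11, 2/89, 4.
That gives 4 positive pivots.
The rank is the number of nonzero pivots: 4.

4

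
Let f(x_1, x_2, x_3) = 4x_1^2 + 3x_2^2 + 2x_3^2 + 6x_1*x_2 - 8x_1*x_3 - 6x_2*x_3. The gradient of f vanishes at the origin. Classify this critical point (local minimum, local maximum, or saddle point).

saddle point

The Hessian at the origin is H = [[8, 6, -8], [6, 6, -6], [-8, -6, 4]].
Applying the same elementary operations to the rows and columns of H produces a congruent diagonal matrix with entries 8, 3/2, -4.
That gives 2 positive, 1 negative pivots.
H is indefinite, so the origin is a saddle point.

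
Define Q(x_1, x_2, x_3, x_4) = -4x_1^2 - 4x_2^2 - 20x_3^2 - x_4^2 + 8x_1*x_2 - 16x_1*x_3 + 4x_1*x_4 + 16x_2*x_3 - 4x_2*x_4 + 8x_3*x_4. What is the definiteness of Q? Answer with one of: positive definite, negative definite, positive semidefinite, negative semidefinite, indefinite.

The symmetric matrix is A = [[-4, 4, -8, 2], [4, -4, 8, -2], [-8, 8, -20, 4], [2, -2, 4, -1]].
Symmetric row and column elimination reduces A to a congruent diagonal form with pivots -4, 0, -4, 0.
That gives 2 negative, 2 zero pivots.
Hence Q is negative semidefinite.

negative semidefinite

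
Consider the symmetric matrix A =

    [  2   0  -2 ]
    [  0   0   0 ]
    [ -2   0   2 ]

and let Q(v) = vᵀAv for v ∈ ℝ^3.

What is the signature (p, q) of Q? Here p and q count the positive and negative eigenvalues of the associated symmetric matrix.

Applying the same elementary operations to the rows and columns of A produces a congruent diagonal matrix with entries 2, 0, 0.
That gives 1 positive, 2 zero pivots.

(1, 0)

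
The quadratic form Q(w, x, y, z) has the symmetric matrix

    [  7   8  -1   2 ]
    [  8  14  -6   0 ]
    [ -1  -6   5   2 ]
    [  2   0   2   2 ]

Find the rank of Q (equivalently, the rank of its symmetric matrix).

3

Row-reducing A symmetrically gives the diagonal entries 7, 34/7, 0, 6/17.
That gives 3 positive, 1 zero pivots.
The rank is the number of nonzero pivots: 3.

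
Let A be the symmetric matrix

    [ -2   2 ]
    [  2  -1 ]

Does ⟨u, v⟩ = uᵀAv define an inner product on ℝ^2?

For the 2×2 matrix [[-2, 2], [2, -1]]: det = -2·-1 − (2)² = -2, trace = -3.
det < 0 so the eigenvalues have opposite signs; the form is indefinite.
⟨·,·⟩ is an inner product exactly when A is positive definite.

no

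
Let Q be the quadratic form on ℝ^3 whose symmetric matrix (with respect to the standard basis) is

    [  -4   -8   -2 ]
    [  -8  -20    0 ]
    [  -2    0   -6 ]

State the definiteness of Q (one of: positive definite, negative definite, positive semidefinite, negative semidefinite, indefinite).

Applying the same elementary operations to the rows and columns of A produces a congruent diagonal matrix with entries -4, -4, -1.
So there are 3 negative pivots.
Hence Q is negative definite.

negative definite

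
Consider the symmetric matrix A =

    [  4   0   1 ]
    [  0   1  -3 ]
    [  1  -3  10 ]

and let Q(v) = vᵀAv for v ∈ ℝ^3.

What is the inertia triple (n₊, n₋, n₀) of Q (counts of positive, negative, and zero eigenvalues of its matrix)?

Congruent diagonalization of A (simultaneous row and column reduction) yields pivots 4, 1, 3/4.
So there are 3 positive pivots.

(3, 0, 0)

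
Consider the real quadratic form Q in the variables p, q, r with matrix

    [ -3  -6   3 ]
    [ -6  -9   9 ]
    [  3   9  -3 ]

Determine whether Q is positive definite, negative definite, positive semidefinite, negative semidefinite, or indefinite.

indefinite

Symmetric row and column elimination reduces A to a congruent diagonal form with pivots -3, 3, -3.
That gives 1 positive, 2 negative pivots.
Hence Q is indefinite.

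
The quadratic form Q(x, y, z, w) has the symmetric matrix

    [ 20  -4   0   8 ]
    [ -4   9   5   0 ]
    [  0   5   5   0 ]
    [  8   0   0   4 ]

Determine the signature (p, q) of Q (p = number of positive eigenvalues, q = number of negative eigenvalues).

(3, 0)

Row-reducing A symmetrically gives the diagonal entries 20, 41/5, 80/41, 0.
Counting signs: 3 positive, 1 zero.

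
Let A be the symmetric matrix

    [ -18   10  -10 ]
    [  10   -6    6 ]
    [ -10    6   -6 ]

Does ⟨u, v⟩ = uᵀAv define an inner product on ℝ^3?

Symmetric row and column elimination reduces A to a congruent diagonal form with pivots -18, -4/9, 0.
Counting signs: 2 negative, 1 zero.
Hence Q is negative semidefinite.
⟨·,·⟩ is an inner product exactly when A is positive definite.

no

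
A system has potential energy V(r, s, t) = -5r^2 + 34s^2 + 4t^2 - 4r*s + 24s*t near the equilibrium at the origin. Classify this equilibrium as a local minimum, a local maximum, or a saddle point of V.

saddle point

The Hessian at the origin is H = [[-10, -4, 0], [-4, 68, 24], [0, 24, 8]].
Applying the same elementary operations to the rows and columns of H produces a congruent diagonal matrix with entries -10, 348/5, -8/29.
That gives 1 positive, 2 negative pivots.
H is indefinite, so the origin is a saddle point.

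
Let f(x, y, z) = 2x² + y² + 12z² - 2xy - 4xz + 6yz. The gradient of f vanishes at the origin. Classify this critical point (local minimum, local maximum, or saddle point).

The Hessian at the origin is H = [[4, -2, -4], [-2, 2, 6], [-4, 6, 24]].
Congruent diagonalization of H (simultaneous row and column reduction) yields pivots 4, 1, 4.
That gives 3 positive pivots.
H is positive definite, so the origin is a strict local minimum.

local minimum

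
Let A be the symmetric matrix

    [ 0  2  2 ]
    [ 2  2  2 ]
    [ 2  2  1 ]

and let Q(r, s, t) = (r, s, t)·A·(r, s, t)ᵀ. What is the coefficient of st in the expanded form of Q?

4

The coefficient of st is A[2,3] + A[3,2] = 2·2 = 4.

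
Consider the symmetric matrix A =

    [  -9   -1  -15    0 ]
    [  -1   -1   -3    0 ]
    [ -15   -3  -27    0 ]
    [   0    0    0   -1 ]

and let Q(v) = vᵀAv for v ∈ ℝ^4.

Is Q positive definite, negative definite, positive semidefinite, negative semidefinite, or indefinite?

Row-reducing A symmetrically gives the diagonal entries -9, -8/9, 0, -1.
So there are 3 negative, 1 zero pivots.
Hence Q is negative semidefinite.

negative semidefinite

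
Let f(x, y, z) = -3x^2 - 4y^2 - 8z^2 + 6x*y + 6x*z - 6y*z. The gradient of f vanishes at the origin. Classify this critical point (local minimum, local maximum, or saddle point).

The Hessian at the origin is H = [[-6, 6, 6], [6, -8, -6], [6, -6, -16]].
Row-reducing H symmetrically gives the diagonal entries -6, -2, -10.
So there are 3 negative pivots.
H is negative definite, so the origin is a strict local maximum.

local maximum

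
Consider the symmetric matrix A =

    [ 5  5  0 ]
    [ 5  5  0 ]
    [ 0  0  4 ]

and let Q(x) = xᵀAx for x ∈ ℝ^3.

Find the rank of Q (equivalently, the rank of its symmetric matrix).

Row-reducing A symmetrically gives the diagonal entries 5, 0, 4.
That gives 2 positive, 1 zero pivots.
The rank is the number of nonzero pivots: 2.

2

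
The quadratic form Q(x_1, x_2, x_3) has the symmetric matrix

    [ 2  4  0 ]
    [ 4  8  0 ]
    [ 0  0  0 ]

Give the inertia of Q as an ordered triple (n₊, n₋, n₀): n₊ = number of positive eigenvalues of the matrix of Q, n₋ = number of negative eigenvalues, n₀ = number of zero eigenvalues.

Congruent diagonalization of A (simultaneous row and column reduction) yields pivots 2, 0, 0.
Counting signs: 1 positive, 2 zero.

(1, 0, 2)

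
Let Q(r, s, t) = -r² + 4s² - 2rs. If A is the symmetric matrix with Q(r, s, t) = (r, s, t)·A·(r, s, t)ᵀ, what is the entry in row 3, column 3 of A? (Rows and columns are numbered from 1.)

The coefficient of t² in Q is 0, and that is exactly A[3,3].

0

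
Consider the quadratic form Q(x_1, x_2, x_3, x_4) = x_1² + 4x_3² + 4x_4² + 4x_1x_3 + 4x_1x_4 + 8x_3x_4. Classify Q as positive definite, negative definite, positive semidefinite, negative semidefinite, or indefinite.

Write A = [[1, 0, 2, 2], [0, 0, 0, 0], [2, 0, 4, 4], [2, 0, 4, 4]].
Congruent diagonalization of A (simultaneous row and column reduction) yields pivots 1, 0, 0, 0.
Counting signs: 1 positive, 3 zero.
Hence Q is positive semidefinite.

positive semidefinite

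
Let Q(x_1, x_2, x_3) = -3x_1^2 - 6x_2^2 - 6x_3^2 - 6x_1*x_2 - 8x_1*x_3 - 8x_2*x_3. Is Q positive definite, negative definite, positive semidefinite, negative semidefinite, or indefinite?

Write A = [[-3, -3, -4], [-3, -6, -4], [-4, -4, -6]].
An LDLᵀ factorisation of A has diagonal entries -3, -3, -2/3.
Counting signs: 3 negative.
Hence Q is negative definite.

negative definite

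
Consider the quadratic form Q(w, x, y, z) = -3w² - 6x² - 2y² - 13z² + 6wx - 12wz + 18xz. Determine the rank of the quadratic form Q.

4

The symmetric matrix is A = [[-3, 3, 0, -6], [3, -6, 0, 9], [0, 0, -2, 0], [-6, 9, 0, -13]].
Symmetric row and column elimination reduces A to a congruent diagonal form with pivots -3, -3, -2, 2.
Counting signs: 1 positive, 3 negative.
The rank is the number of nonzero pivots: 4.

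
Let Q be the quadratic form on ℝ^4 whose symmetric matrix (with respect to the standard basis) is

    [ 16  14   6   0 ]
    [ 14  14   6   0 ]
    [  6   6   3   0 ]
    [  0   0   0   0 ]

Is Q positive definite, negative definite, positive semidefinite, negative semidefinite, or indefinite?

Congruent diagonalization of A (simultaneous row and column reduction) yields pivots 16, 7/4, 3/7, 0.
So there are 3 positive, 1 zero pivots.
Hence Q is positive semidefinite.

positive semidefinite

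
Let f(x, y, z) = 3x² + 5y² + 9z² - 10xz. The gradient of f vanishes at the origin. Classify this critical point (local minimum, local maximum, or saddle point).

local minimum

The Hessian at the origin is H = [[6, 0, -10], [0, 10, 0], [-10, 0, 18]].
An LDLᵀ factorisation of H has diagonal entries 6, 10, 4/3.
That gives 3 positive pivots.
H is positive definite, so the origin is a strict local minimum.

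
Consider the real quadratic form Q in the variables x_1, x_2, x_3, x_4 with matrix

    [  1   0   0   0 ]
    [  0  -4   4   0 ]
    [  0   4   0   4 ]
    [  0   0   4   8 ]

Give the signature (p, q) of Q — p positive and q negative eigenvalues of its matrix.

(3, 1)

Symmetric row and column elimination reduces A to a congruent diagonal form with pivots 1, -4, 4, 4.
That gives 3 positive, 1 negative pivots.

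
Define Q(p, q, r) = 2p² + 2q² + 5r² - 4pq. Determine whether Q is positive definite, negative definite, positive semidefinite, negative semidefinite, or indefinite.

positive semidefinite

The associated matrix is A = [[2, -2, 0], [-2, 2, 0], [0, 0, 5]].
Symmetric row and column elimination reduces A to a congruent diagonal form with pivots 2, 0, 5.
That gives 2 positive, 1 zero pivots.
Hence Q is positive semidefinite.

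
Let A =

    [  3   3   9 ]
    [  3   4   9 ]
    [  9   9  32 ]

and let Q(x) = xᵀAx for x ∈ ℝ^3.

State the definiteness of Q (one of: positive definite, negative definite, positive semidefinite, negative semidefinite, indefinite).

positive definite

Symmetric row and column elimination reduces A to a congruent diagonal form with pivots 3, 1, 5.
Counting signs: 3 positive.
Hence Q is positive definite.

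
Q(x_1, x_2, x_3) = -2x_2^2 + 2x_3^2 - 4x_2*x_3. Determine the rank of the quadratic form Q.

2

The symmetric matrix is A = [[0, 0, 0], [0, -2, -2], [0, -2, 2]].
Congruent diagonalization of A (simultaneous row and column reduction) yields pivots 0, -2, 4.
That gives 1 positive, 1 negative, 1 zero pivots.
The rank is the number of nonzero pivots: 2.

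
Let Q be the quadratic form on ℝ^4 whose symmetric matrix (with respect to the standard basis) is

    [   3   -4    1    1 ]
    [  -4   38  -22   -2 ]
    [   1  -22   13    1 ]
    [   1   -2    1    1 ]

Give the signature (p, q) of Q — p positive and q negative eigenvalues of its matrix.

Row-reducing A symmetrically gives the diagonal entries 3, 98/3, -20/49, 4/5.
Counting signs: 3 positive, 1 negative.

(3, 1)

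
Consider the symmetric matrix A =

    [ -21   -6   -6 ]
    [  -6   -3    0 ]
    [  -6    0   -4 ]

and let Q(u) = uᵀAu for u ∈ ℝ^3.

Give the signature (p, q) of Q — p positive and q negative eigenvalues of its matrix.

Congruent diagonalization of A (simultaneous row and column reduction) yields pivots -21, -9/7, 0.
So there are 2 negative, 1 zero pivots.

(0, 2)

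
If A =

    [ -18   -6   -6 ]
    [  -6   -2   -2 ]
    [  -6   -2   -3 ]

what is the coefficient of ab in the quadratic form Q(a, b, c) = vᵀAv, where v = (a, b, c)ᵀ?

The coefficient of ab is A[1,2] + A[2,1] = 2·(-6) = -12.

-12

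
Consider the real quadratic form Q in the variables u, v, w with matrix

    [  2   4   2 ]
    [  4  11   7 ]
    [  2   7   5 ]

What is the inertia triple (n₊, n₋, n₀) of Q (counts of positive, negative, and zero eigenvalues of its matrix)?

Row-reducing A symmetrically gives the diagonal entries 2, 3, 0.
That gives 2 positive, 1 zero pivots.

(2, 0, 1)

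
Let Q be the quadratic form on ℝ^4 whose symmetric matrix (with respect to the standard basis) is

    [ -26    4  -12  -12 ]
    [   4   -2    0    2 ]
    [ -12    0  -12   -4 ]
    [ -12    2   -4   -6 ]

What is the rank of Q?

3

Congruent diagonalization of A (simultaneous row and column reduction) yields pivots -26, -18/13, -4, 0.
Counting signs: 3 negative, 1 zero.
The rank is the number of nonzero pivots: 3.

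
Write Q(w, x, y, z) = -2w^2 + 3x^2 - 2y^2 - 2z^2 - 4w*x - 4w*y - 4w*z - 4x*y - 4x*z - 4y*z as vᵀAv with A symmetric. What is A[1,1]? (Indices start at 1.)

-2

The coefficient of w^2 in Q is -2, and that is exactly A[1,1].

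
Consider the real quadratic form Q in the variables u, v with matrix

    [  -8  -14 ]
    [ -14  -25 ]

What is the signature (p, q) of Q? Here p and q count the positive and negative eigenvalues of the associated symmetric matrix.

An LDLᵀ factorisation of A has diagonal entries -8, -1/2.
So there are 2 negative pivots.

(0, 2)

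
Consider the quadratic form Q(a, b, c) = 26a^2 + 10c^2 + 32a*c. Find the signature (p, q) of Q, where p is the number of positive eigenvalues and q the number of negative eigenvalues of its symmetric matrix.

The associated matrix is A = [[26, 0, 16], [0, 0, 0], [16, 0, 10]].
Applying the same elementary operations to the rows and columns of A produces a congruent diagonal matrix with entries 26, 0, 2/13.
Counting signs: 2 positive, 1 zero.

(2, 0)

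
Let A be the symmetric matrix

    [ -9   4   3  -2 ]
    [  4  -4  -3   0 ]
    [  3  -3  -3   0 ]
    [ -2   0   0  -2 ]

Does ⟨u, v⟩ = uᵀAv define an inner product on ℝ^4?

Leading principal minors: Δ_1 = -9, Δ_2 = 20, Δ_3 = -15, Δ_4 = 18.
The signs alternate starting with Δ_1 < 0, so by Sylvester's criterion Q is negative definite.
⟨·,·⟩ is an inner product exactly when A is positive definite.

no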